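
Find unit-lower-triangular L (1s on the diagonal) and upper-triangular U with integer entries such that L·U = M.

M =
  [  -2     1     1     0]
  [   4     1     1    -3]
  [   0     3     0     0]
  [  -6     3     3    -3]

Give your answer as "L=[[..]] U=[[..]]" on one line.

L=[[1,0,0,0],[-2,1,0,0],[0,1,1,0],[3,0,0,1]] U=[[-2,1,1,0],[0,3,3,-3],[0,0,-3,3],[0,0,0,-3]]

  row1 -= -2·row0 → [0,3,3,-3]
  row2 -= 0·row0 → [0,3,0,0]
  row3 -= 3·row0 → [0,0,0,-3]
  row2 -= 1·row1 → [0,0,-3,3]
  row3 -= 0·row1 → [0,0,0,-3]
  row3 -= 0·row2 → [0,0,0,-3]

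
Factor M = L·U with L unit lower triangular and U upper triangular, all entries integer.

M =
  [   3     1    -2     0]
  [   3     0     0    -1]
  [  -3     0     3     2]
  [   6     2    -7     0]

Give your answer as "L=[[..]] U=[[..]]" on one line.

  r1 -= 1·r0 → [0,-1,2,-1]
  r2 -= -1·r0 → [0,1,1,2]
  r3 -= 2·r0 → [0,0,-3,0]
  r2 -= -1·r1 → [0,0,3,1]
  r3 -= 0·r1 → [0,0,-3,0]
  r3 -= -1·r2 → [0,0,0,1]

L=[[1,0,0,0],[1,1,0,0],[-1,-1,1,0],[2,0,-1,1]] U=[[3,1,-2,0],[0,-1,2,-1],[0,0,3,1],[0,0,0,1]]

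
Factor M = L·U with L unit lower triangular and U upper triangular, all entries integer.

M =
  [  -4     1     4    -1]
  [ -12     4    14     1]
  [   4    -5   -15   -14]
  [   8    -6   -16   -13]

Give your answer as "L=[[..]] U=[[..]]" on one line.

  row1 -= 3·row0 → [0,1,2,4]
  row2 -= -1·row0 → [0,-4,-11,-15]
  row3 -= -2·row0 → [0,-4,-8,-15]
  row2 -= -4·row1 → [0,0,-3,1]
  row3 -= -4·row1 → [0,0,0,1]
  row3 -= 0·row2 → [0,0,0,1]

L=[[1,0,0,0],[3,1,0,0],[-1,-4,1,0],[-2,-4,0,1]] U=[[-4,1,4,-1],[0,1,2,4],[0,0,-3,1],[0,0,0,1]]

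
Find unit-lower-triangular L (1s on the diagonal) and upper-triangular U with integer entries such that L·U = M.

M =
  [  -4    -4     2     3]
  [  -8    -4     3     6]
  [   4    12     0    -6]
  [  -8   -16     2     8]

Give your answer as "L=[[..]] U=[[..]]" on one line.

L=[[1,0,0,0],[2,1,0,0],[-1,2,1,0],[2,-2,-1,1]] U=[[-4,-4,2,3],[0,4,-1,0],[0,0,4,-3],[0,0,0,-1]]

  R1 -= 2·R0 → [0,4,-1,0]
  R2 -= -1·R0 → [0,8,2,-3]
  R3 -= 2·R0 → [0,-8,-2,2]
  R2 -= 2·R1 → [0,0,4,-3]
  R3 -= -2·R1 → [0,0,-4,2]
  R3 -= -1·R2 → [0,0,0,-1]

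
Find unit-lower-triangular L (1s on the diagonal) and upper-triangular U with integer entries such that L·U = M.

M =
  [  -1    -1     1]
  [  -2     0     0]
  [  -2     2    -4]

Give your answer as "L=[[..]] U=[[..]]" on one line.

  R1 -= 2·R0 → [0,2,-2]
  R2 -= 2·R0 → [0,4,-6]
  R2 -= 2·R1 → [0,0,-2]

L=[[1,0,0],[2,1,0],[2,2,1]] U=[[-1,-1,1],[0,2,-2],[0,0,-2]]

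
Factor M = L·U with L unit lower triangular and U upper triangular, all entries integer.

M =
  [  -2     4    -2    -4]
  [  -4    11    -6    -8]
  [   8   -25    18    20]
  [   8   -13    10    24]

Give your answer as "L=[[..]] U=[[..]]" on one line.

  r1 -= 2·r0 → [0,3,-2,0]
  r2 -= -4·r0 → [0,-9,10,4]
  r3 -= -4·r0 → [0,3,2,8]
  r2 -= -3·r1 → [0,0,4,4]
  r3 -= 1·r1 → [0,0,4,8]
  r3 -= 1·r2 → [0,0,0,4]

L=[[1,0,0,0],[2,1,0,0],[-4,-3,1,0],[-4,1,1,1]] U=[[-2,4,-2,-4],[0,3,-2,0],[0,0,4,4],[0,0,0,4]]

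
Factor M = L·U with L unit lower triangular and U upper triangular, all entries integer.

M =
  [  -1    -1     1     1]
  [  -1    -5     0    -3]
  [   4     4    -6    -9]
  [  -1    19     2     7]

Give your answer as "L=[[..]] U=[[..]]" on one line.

L=[[1,0,0,0],[1,1,0,0],[-4,0,1,0],[1,-5,2,1]] U=[[-1,-1,1,1],[0,-4,-1,-4],[0,0,-2,-5],[0,0,0,-4]]

  r1 -= 1·r0 → [0,-4,-1,-4]
  r2 -= -4·r0 → [0,0,-2,-5]
  r3 -= 1·r0 → [0,20,1,6]
  r2 -= 0·r1 → [0,0,-2,-5]
  r3 -= -5·r1 → [0,0,-4,-14]
  r3 -= 2·r2 → [0,0,0,-4]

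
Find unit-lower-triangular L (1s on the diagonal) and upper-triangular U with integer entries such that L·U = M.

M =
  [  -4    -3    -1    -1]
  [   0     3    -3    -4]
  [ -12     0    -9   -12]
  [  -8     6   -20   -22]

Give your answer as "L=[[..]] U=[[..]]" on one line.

L=[[1,0,0,0],[0,1,0,0],[3,3,1,0],[2,4,-2,1]] U=[[-4,-3,-1,-1],[0,3,-3,-4],[0,0,3,3],[0,0,0,2]]

  R1 -= 0·R0 → [0,3,-3,-4]
  R2 -= 3·R0 → [0,9,-6,-9]
  R3 -= 2·R0 → [0,12,-18,-20]
  R2 -= 3·R1 → [0,0,3,3]
  R3 -= 4·R1 → [0,0,-6,-4]
  R3 -= -2·R2 → [0,0,0,2]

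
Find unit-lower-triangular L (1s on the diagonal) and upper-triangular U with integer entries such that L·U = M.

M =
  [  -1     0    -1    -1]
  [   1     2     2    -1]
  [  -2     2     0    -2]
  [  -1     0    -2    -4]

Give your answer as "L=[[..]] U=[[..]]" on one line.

L=[[1,0,0,0],[-1,1,0,0],[2,1,1,0],[1,0,-1,1]] U=[[-1,0,-1,-1],[0,2,1,-2],[0,0,1,2],[0,0,0,-1]]

  R1 -= -1·R0 → [0,2,1,-2]
  R2 -= 2·R0 → [0,2,2,0]
  R3 -= 1·R0 → [0,0,-1,-3]
  R2 -= 1·R1 → [0,0,1,2]
  R3 -= 0·R1 → [0,0,-1,-3]
  R3 -= -1·R2 → [0,0,0,-1]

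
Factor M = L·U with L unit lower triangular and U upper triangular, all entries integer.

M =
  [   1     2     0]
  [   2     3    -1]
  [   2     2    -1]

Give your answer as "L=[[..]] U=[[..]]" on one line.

  r1 -= 2·r0 → [0,-1,-1]
  r2 -= 2·r0 → [0,-2,-1]
  r2 -= 2·r1 → [0,0,1]

L=[[1,0,0],[2,1,0],[2,2,1]] U=[[1,2,0],[0,-1,-1],[0,0,1]]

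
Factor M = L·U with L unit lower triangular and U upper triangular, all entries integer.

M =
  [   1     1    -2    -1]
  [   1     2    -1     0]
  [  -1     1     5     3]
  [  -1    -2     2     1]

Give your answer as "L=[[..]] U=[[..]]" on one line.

L=[[1,0,0,0],[1,1,0,0],[-1,2,1,0],[-1,-1,1,1]] U=[[1,1,-2,-1],[0,1,1,1],[0,0,1,0],[0,0,0,1]]

  row1 -= 1·row0 → [0,1,1,1]
  row2 -= -1·row0 → [0,2,3,2]
  row3 -= -1·row0 → [0,-1,0,0]
  row2 -= 2·row1 → [0,0,1,0]
  row3 -= -1·row1 → [0,0,1,1]
  row3 -= 1·row2 → [0,0,0,1]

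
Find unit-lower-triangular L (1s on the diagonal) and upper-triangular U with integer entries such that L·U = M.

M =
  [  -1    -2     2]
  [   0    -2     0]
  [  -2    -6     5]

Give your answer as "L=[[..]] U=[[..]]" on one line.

  row1 -= 0·row0 → [0,-2,0]
  row2 -= 2·row0 → [0,-2,1]
  row2 -= 1·row1 → [0,0,1]

L=[[1,0,0],[0,1,0],[2,1,1]] U=[[-1,-2,2],[0,-2,0],[0,0,1]]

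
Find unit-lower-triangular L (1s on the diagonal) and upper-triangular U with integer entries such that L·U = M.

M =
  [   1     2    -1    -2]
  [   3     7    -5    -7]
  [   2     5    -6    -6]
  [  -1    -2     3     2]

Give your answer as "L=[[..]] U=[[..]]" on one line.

L=[[1,0,0,0],[3,1,0,0],[2,1,1,0],[-1,0,-1,1]] U=[[1,2,-1,-2],[0,1,-2,-1],[0,0,-2,-1],[0,0,0,-1]]

  r1 -= 3·r0 → [0,1,-2,-1]
  r2 -= 2·r0 → [0,1,-4,-2]
  r3 -= -1·r0 → [0,0,2,0]
  r2 -= 1·r1 → [0,0,-2,-1]
  r3 -= 0·r1 → [0,0,2,0]
  r3 -= -1·r2 → [0,0,0,-1]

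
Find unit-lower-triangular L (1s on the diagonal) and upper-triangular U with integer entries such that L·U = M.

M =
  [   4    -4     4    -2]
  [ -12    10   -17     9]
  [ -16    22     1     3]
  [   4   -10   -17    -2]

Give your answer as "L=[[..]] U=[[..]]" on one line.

L=[[1,0,0,0],[-3,1,0,0],[-4,-3,1,0],[1,3,-3,1]] U=[[4,-4,4,-2],[0,-2,-5,3],[0,0,2,4],[0,0,0,3]]

  r1 -= -3·r0 → [0,-2,-5,3]
  r2 -= -4·r0 → [0,6,17,-5]
  r3 -= 1·r0 → [0,-6,-21,0]
  r2 -= -3·r1 → [0,0,2,4]
  r3 -= 3·r1 → [0,0,-6,-9]
  r3 -= -3·r2 → [0,0,0,3]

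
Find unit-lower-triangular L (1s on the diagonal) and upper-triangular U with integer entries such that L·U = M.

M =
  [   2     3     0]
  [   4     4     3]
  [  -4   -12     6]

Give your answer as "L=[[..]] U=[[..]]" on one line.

L=[[1,0,0],[2,1,0],[-2,3,1]] U=[[2,3,0],[0,-2,3],[0,0,-3]]

  r1 -= 2·r0 → [0,-2,3]
  r2 -= -2·r0 → [0,-6,6]
  r2 -= 3·r1 → [0,0,-3]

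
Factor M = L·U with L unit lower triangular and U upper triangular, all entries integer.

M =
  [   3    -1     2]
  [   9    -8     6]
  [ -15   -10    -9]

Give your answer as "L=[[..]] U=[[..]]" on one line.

L=[[1,0,0],[3,1,0],[-5,3,1]] U=[[3,-1,2],[0,-5,0],[0,0,1]]

  r1 -= 3·r0 → [0,-5,0]
  r2 -= -5·r0 → [0,-15,1]
  r2 -= 3·r1 → [0,0,1]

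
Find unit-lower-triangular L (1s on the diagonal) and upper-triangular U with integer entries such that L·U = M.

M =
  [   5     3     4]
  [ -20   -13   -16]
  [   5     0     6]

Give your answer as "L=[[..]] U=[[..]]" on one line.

L=[[1,0,0],[-4,1,0],[1,3,1]] U=[[5,3,4],[0,-1,0],[0,0,2]]

  R1 -= -4·R0 → [0,-1,0]
  R2 -= 1·R0 → [0,-3,2]
  R2 -= 3·R1 → [0,0,2]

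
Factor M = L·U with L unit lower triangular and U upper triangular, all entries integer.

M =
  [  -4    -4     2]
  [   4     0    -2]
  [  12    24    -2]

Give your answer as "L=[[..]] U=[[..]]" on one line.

  row1 -= -1·row0 → [0,-4,0]
  row2 -= -3·row0 → [0,12,4]
  row2 -= -3·row1 → [0,0,4]

L=[[1,0,0],[-1,1,0],[-3,-3,1]] U=[[-4,-4,2],[0,-4,0],[0,0,4]]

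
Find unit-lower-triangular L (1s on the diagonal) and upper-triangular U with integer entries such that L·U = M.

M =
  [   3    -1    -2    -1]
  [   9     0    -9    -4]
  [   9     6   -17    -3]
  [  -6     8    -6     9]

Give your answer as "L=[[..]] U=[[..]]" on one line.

  R1 -= 3·R0 → [0,3,-3,-1]
  R2 -= 3·R0 → [0,9,-11,0]
  R3 -= -2·R0 → [0,6,-10,7]
  R2 -= 3·R1 → [0,0,-2,3]
  R3 -= 2·R1 → [0,0,-4,9]
  R3 -= 2·R2 → [0,0,0,3]

L=[[1,0,0,0],[3,1,0,0],[3,3,1,0],[-2,2,2,1]] U=[[3,-1,-2,-1],[0,3,-3,-1],[0,0,-2,3],[0,0,0,3]]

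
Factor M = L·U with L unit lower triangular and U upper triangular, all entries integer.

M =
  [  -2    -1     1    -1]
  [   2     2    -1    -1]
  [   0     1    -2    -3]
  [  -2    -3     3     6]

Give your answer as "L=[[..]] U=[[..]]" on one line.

  r1 -= -1·r0 → [0,1,0,-2]
  r2 -= 0·r0 → [0,1,-2,-3]
  r3 -= 1·r0 → [0,-2,2,7]
  r2 -= 1·r1 → [0,0,-2,-1]
  r3 -= -2·r1 → [0,0,2,3]
  r3 -= -1·r2 → [0,0,0,2]

L=[[1,0,0,0],[-1,1,0,0],[0,1,1,0],[1,-2,-1,1]] U=[[-2,-1,1,-1],[0,1,0,-2],[0,0,-2,-1],[0,0,0,2]]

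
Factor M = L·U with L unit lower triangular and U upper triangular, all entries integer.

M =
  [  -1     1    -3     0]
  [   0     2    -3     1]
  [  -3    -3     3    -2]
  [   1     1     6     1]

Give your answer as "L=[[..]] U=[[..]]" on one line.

  r1 -= 0·r0 → [0,2,-3,1]
  r2 -= 3·r0 → [0,-6,12,-2]
  r3 -= -1·r0 → [0,2,3,1]
  r2 -= -3·r1 → [0,0,3,1]
  r3 -= 1·r1 → [0,0,6,0]
  r3 -= 2·r2 → [0,0,0,-2]

L=[[1,0,0,0],[0,1,0,0],[3,-3,1,0],[-1,1,2,1]] U=[[-1,1,-3,0],[0,2,-3,1],[0,0,3,1],[0,0,0,-2]]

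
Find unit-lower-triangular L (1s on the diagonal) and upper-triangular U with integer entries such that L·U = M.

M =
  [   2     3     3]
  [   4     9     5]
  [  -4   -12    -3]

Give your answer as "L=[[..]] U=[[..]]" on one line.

  R1 -= 2·R0 → [0,3,-1]
  R2 -= -2·R0 → [0,-6,3]
  R2 -= -2·R1 → [0,0,1]

L=[[1,0,0],[2,1,0],[-2,-2,1]] U=[[2,3,3],[0,3,-1],[0,0,1]]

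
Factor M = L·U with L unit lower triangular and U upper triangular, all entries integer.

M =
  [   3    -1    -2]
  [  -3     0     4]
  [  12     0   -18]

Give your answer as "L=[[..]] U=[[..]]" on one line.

  R1 -= -1·R0 → [0,-1,2]
  R2 -= 4·R0 → [0,4,-10]
  R2 -= -4·R1 → [0,0,-2]

L=[[1,0,0],[-1,1,0],[4,-4,1]] U=[[3,-1,-2],[0,-1,2],[0,0,-2]]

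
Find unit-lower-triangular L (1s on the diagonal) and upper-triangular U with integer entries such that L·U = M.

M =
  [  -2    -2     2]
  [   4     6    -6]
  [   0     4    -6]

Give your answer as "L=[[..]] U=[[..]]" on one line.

  r1 -= -2·r0 → [0,2,-2]
  r2 -= 0·r0 → [0,4,-6]
  r2 -= 2·r1 → [0,0,-2]

L=[[1,0,0],[-2,1,0],[0,2,1]] U=[[-2,-2,2],[0,2,-2],[0,0,-2]]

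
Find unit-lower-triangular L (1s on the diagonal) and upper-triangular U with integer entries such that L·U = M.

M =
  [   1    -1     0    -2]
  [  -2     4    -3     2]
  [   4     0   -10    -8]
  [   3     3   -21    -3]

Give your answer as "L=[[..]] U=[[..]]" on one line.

  R1 -= -2·R0 → [0,2,-3,-2]
  R2 -= 4·R0 → [0,4,-10,0]
  R3 -= 3·R0 → [0,6,-21,3]
  R2 -= 2·R1 → [0,0,-4,4]
  R3 -= 3·R1 → [0,0,-12,9]
  R3 -= 3·R2 → [0,0,0,-3]

L=[[1,0,0,0],[-2,1,0,0],[4,2,1,0],[3,3,3,1]] U=[[1,-1,0,-2],[0,2,-3,-2],[0,0,-4,4],[0,0,0,-3]]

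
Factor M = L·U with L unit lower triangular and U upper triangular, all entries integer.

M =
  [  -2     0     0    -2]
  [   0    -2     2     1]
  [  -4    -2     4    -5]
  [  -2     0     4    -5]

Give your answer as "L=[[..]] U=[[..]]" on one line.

L=[[1,0,0,0],[0,1,0,0],[2,1,1,0],[1,0,2,1]] U=[[-2,0,0,-2],[0,-2,2,1],[0,0,2,-2],[0,0,0,1]]

  R1 -= 0·R0 → [0,-2,2,1]
  R2 -= 2·R0 → [0,-2,4,-1]
  R3 -= 1·R0 → [0,0,4,-3]
  R2 -= 1·R1 → [0,0,2,-2]
  R3 -= 0·R1 → [0,0,4,-3]
  R3 -= 2·R2 → [0,0,0,1]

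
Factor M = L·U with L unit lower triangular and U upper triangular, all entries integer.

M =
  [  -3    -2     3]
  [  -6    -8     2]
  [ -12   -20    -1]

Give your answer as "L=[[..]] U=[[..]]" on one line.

L=[[1,0,0],[2,1,0],[4,3,1]] U=[[-3,-2,3],[0,-4,-4],[0,0,-1]]

  row1 -= 2·row0 → [0,-4,-4]
  row2 -= 4·row0 → [0,-12,-13]
  row2 -= 3·row1 → [0,0,-1]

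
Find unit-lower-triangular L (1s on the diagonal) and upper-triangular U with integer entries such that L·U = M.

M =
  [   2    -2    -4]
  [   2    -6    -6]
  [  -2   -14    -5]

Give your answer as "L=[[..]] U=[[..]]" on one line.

L=[[1,0,0],[1,1,0],[-1,4,1]] U=[[2,-2,-4],[0,-4,-2],[0,0,-1]]

  r1 -= 1·r0 → [0,-4,-2]
  r2 -= -1·r0 → [0,-16,-9]
  r2 -= 4·r1 → [0,0,-1]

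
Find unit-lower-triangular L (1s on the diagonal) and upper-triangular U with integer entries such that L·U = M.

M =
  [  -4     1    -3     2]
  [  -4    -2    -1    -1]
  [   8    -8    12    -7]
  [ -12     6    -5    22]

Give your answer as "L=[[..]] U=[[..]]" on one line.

  r1 -= 1·r0 → [0,-3,2,-3]
  r2 -= -2·r0 → [0,-6,6,-3]
  r3 -= 3·r0 → [0,3,4,16]
  r2 -= 2·r1 → [0,0,2,3]
  r3 -= -1·r1 → [0,0,6,13]
  r3 -= 3·r2 → [0,0,0,4]

L=[[1,0,0,0],[1,1,0,0],[-2,2,1,0],[3,-1,3,1]] U=[[-4,1,-3,2],[0,-3,2,-3],[0,0,2,3],[0,0,0,4]]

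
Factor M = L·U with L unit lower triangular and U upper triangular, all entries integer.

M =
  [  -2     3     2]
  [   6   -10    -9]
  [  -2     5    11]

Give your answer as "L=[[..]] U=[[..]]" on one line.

L=[[1,0,0],[-3,1,0],[1,-2,1]] U=[[-2,3,2],[0,-1,-3],[0,0,3]]

  R1 -= -3·R0 → [0,-1,-3]
  R2 -= 1·R0 → [0,2,9]
  R2 -= -2·R1 → [0,0,3]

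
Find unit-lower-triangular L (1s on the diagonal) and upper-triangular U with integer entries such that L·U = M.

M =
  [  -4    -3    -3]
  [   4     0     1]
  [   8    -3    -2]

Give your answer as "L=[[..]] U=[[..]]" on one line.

L=[[1,0,0],[-1,1,0],[-2,3,1]] U=[[-4,-3,-3],[0,-3,-2],[0,0,-2]]

  R1 -= -1·R0 → [0,-3,-2]
  R2 -= -2·R0 → [0,-9,-8]
  R2 -= 3·R1 → [0,0,-2]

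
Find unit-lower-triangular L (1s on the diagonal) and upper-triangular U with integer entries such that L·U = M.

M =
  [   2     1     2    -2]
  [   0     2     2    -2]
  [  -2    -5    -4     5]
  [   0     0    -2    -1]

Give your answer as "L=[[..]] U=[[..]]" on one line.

  R1 -= 0·R0 → [0,2,2,-2]
  R2 -= -1·R0 → [0,-4,-2,3]
  R3 -= 0·R0 → [0,0,-2,-1]
  R2 -= -2·R1 → [0,0,2,-1]
  R3 -= 0·R1 → [0,0,-2,-1]
  R3 -= -1·R2 → [0,0,0,-2]

L=[[1,0,0,0],[0,1,0,0],[-1,-2,1,0],[0,0,-1,1]] U=[[2,1,2,-2],[0,2,2,-2],[0,0,2,-1],[0,0,0,-2]]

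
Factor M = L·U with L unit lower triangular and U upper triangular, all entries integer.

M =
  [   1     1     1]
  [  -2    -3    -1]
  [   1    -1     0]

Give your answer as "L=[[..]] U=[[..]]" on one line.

L=[[1,0,0],[-2,1,0],[1,2,1]] U=[[1,1,1],[0,-1,1],[0,0,-3]]

  R1 -= -2·R0 → [0,-1,1]
  R2 -= 1·R0 → [0,-2,-1]
  R2 -= 2·R1 → [0,0,-3]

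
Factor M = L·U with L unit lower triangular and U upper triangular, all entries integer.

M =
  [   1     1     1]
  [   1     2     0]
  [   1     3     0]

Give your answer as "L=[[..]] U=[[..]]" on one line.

L=[[1,0,0],[1,1,0],[1,2,1]] U=[[1,1,1],[0,1,-1],[0,0,1]]

  R1 -= 1·R0 → [0,1,-1]
  R2 -= 1·R0 → [0,2,-1]
  R2 -= 2·R1 → [0,0,1]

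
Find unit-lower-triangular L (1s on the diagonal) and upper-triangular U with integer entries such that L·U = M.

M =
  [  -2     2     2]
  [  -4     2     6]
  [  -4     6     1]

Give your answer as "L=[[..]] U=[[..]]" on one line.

L=[[1,0,0],[2,1,0],[2,-1,1]] U=[[-2,2,2],[0,-2,2],[0,0,-1]]

  R1 -= 2·R0 → [0,-2,2]
  R2 -= 2·R0 → [0,2,-3]
  R2 -= -1·R1 → [0,0,-1]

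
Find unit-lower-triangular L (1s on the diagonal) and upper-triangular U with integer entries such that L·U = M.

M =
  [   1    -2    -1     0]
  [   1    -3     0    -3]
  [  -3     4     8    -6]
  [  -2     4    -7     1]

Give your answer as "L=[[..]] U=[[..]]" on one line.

  R1 -= 1·R0 → [0,-1,1,-3]
  R2 -= -3·R0 → [0,-2,5,-6]
  R3 -= -2·R0 → [0,0,-9,1]
  R2 -= 2·R1 → [0,0,3,0]
  R3 -= 0·R1 → [0,0,-9,1]
  R3 -= -3·R2 → [0,0,0,1]

L=[[1,0,0,0],[1,1,0,0],[-3,2,1,0],[-2,0,-3,1]] U=[[1,-2,-1,0],[0,-1,1,-3],[0,0,3,0],[0,0,0,1]]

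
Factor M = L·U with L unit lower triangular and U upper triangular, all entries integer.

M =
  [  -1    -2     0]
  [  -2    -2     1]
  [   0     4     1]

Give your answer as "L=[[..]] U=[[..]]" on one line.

L=[[1,0,0],[2,1,0],[0,2,1]] U=[[-1,-2,0],[0,2,1],[0,0,-1]]

  R1 -= 2·R0 → [0,2,1]
  R2 -= 0·R0 → [0,4,1]
  R2 -= 2·R1 → [0,0,-1]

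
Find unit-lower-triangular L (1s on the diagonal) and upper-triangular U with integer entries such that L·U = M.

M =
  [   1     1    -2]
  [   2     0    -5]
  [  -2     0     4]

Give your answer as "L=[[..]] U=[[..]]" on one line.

  R1 -= 2·R0 → [0,-2,-1]
  R2 -= -2·R0 → [0,2,0]
  R2 -= -1·R1 → [0,0,-1]

L=[[1,0,0],[2,1,0],[-2,-1,1]] U=[[1,1,-2],[0,-2,-1],[0,0,-1]]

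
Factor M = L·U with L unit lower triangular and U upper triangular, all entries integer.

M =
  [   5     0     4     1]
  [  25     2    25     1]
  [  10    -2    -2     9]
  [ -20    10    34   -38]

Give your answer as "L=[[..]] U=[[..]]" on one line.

L=[[1,0,0,0],[5,1,0,0],[2,-1,1,0],[-4,5,-5,1]] U=[[5,0,4,1],[0,2,5,-4],[0,0,-5,3],[0,0,0,1]]

  r1 -= 5·r0 → [0,2,5,-4]
  r2 -= 2·r0 → [0,-2,-10,7]
  r3 -= -4·r0 → [0,10,50,-34]
  r2 -= -1·r1 → [0,0,-5,3]
  r3 -= 5·r1 → [0,0,25,-14]
  r3 -= -5·r2 → [0,0,0,1]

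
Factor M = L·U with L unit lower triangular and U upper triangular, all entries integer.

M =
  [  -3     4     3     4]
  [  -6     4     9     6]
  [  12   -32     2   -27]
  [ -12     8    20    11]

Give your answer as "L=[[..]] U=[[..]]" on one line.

L=[[1,0,0,0],[2,1,0,0],[-4,4,1,0],[4,2,1,1]] U=[[-3,4,3,4],[0,-4,3,-2],[0,0,2,-3],[0,0,0,2]]

  R1 -= 2·R0 → [0,-4,3,-2]
  R2 -= -4·R0 → [0,-16,14,-11]
  R3 -= 4·R0 → [0,-8,8,-5]
  R2 -= 4·R1 → [0,0,2,-3]
  R3 -= 2·R1 → [0,0,2,-1]
  R3 -= 1·R2 → [0,0,0,2]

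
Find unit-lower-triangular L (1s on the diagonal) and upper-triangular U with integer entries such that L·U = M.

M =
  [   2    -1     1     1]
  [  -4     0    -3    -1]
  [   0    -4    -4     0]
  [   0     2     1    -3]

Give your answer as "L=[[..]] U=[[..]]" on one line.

  row1 -= -2·row0 → [0,-2,-1,1]
  row2 -= 0·row0 → [0,-4,-4,0]
  row3 -= 0·row0 → [0,2,1,-3]
  row2 -= 2·row1 → [0,0,-2,-2]
  row3 -= -1·row1 → [0,0,0,-2]
  row3 -= 0·row2 → [0,0,0,-2]

L=[[1,0,0,0],[-2,1,0,0],[0,2,1,0],[0,-1,0,1]] U=[[2,-1,1,1],[0,-2,-1,1],[0,0,-2,-2],[0,0,0,-2]]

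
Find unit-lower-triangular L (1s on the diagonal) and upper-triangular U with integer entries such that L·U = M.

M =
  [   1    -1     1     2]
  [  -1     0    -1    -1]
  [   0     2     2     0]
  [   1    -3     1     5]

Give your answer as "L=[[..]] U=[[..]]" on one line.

L=[[1,0,0,0],[-1,1,0,0],[0,-2,1,0],[1,2,0,1]] U=[[1,-1,1,2],[0,-1,0,1],[0,0,2,2],[0,0,0,1]]

  R1 -= -1·R0 → [0,-1,0,1]
  R2 -= 0·R0 → [0,2,2,0]
  R3 -= 1·R0 → [0,-2,0,3]
  R2 -= -2·R1 → [0,0,2,2]
  R3 -= 2·R1 → [0,0,0,1]
  R3 -= 0·R2 → [0,0,0,1]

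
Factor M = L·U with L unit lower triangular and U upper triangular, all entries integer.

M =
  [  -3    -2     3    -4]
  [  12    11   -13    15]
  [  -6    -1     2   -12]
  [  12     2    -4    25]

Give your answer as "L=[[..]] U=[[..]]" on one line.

L=[[1,0,0,0],[-4,1,0,0],[2,1,1,0],[-4,-2,-2,1]] U=[[-3,-2,3,-4],[0,3,-1,-1],[0,0,-3,-3],[0,0,0,1]]

  r1 -= -4·r0 → [0,3,-1,-1]
  r2 -= 2·r0 → [0,3,-4,-4]
  r3 -= -4·r0 → [0,-6,8,9]
  r2 -= 1·r1 → [0,0,-3,-3]
  r3 -= -2·r1 → [0,0,6,7]
  r3 -= -2·r2 → [0,0,0,1]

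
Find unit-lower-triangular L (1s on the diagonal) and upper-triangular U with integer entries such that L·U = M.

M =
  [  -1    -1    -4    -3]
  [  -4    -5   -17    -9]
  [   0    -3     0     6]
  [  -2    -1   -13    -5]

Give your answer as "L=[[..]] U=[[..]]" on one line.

  R1 -= 4·R0 → [0,-1,-1,3]
  R2 -= 0·R0 → [0,-3,0,6]
  R3 -= 2·R0 → [0,1,-5,1]
  R2 -= 3·R1 → [0,0,3,-3]
  R3 -= -1·R1 → [0,0,-6,4]
  R3 -= -2·R2 → [0,0,0,-2]

L=[[1,0,0,0],[4,1,0,0],[0,3,1,0],[2,-1,-2,1]] U=[[-1,-1,-4,-3],[0,-1,-1,3],[0,0,3,-3],[0,0,0,-2]]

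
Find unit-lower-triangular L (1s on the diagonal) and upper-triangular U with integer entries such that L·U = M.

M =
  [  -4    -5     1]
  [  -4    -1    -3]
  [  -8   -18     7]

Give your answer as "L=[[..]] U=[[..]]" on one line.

  row1 -= 1·row0 → [0,4,-4]
  row2 -= 2·row0 → [0,-8,5]
  row2 -= -2·row1 → [0,0,-3]

L=[[1,0,0],[1,1,0],[2,-2,1]] U=[[-4,-5,1],[0,4,-4],[0,0,-3]]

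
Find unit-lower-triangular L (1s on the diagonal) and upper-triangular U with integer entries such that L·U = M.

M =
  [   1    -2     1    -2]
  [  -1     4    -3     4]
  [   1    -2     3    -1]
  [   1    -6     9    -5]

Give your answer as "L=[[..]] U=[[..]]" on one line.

  R1 -= -1·R0 → [0,2,-2,2]
  R2 -= 1·R0 → [0,0,2,1]
  R3 -= 1·R0 → [0,-4,8,-3]
  R2 -= 0·R1 → [0,0,2,1]
  R3 -= -2·R1 → [0,0,4,1]
  R3 -= 2·R2 → [0,0,0,-1]

L=[[1,0,0,0],[-1,1,0,0],[1,0,1,0],[1,-2,2,1]] U=[[1,-2,1,-2],[0,2,-2,2],[0,0,2,1],[0,0,0,-1]]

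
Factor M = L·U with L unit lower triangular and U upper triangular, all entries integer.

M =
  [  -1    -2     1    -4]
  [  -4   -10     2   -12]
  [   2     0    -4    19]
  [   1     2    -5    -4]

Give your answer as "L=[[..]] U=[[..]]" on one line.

L=[[1,0,0,0],[4,1,0,0],[-2,2,1,0],[-1,0,-2,1]] U=[[-1,-2,1,-4],[0,-2,-2,4],[0,0,2,3],[0,0,0,-2]]

  R1 -= 4·R0 → [0,-2,-2,4]
  R2 -= -2·R0 → [0,-4,-2,11]
  R3 -= -1·R0 → [0,0,-4,-8]
  R2 -= 2·R1 → [0,0,2,3]
  R3 -= 0·R1 → [0,0,-4,-8]
  R3 -= -2·R2 → [0,0,0,-2]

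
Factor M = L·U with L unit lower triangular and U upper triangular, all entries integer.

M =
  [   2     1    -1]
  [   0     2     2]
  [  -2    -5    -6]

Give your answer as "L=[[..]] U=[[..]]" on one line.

L=[[1,0,0],[0,1,0],[-1,-2,1]] U=[[2,1,-1],[0,2,2],[0,0,-3]]

  row1 -= 0·row0 → [0,2,2]
  row2 -= -1·row0 → [0,-4,-7]
  row2 -= -2·row1 → [0,0,-3]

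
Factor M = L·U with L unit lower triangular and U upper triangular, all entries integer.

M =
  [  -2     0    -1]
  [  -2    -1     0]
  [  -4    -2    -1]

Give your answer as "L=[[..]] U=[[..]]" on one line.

L=[[1,0,0],[1,1,0],[2,2,1]] U=[[-2,0,-1],[0,-1,1],[0,0,-1]]

  row1 -= 1·row0 → [0,-1,1]
  row2 -= 2·row0 → [0,-2,1]
  row2 -= 2·row1 → [0,0,-1]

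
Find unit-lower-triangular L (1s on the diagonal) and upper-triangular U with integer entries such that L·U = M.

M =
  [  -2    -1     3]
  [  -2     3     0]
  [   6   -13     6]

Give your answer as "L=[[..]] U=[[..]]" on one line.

  r1 -= 1·r0 → [0,4,-3]
  r2 -= -3·r0 → [0,-16,15]
  r2 -= -4·r1 → [0,0,3]

L=[[1,0,0],[1,1,0],[-3,-4,1]] U=[[-2,-1,3],[0,4,-3],[0,0,3]]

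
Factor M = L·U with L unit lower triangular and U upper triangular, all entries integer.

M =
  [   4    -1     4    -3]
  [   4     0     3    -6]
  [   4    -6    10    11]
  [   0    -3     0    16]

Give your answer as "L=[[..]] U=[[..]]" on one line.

L=[[1,0,0,0],[1,1,0,0],[1,-5,1,0],[0,-3,-3,1]] U=[[4,-1,4,-3],[0,1,-1,-3],[0,0,1,-1],[0,0,0,4]]

  r1 -= 1·r0 → [0,1,-1,-3]
  r2 -= 1·r0 → [0,-5,6,14]
  r3 -= 0·r0 → [0,-3,0,16]
  r2 -= -5·r1 → [0,0,1,-1]
  r3 -= -3·r1 → [0,0,-3,7]
  r3 -= -3·r2 → [0,0,0,4]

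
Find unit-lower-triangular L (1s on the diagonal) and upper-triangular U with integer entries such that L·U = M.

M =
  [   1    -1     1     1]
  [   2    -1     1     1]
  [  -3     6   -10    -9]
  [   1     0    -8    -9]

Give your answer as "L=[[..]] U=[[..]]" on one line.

L=[[1,0,0,0],[2,1,0,0],[-3,3,1,0],[1,1,2,1]] U=[[1,-1,1,1],[0,1,-1,-1],[0,0,-4,-3],[0,0,0,-3]]

  r1 -= 2·r0 → [0,1,-1,-1]
  r2 -= -3·r0 → [0,3,-7,-6]
  r3 -= 1·r0 → [0,1,-9,-10]
  r2 -= 3·r1 → [0,0,-4,-3]
  r3 -= 1·r1 → [0,0,-8,-9]
  r3 -= 2·r2 → [0,0,0,-3]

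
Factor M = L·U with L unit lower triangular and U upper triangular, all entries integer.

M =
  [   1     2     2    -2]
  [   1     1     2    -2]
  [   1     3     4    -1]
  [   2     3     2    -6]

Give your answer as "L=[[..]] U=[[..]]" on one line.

  r1 -= 1·r0 → [0,-1,0,0]
  r2 -= 1·r0 → [0,1,2,1]
  r3 -= 2·r0 → [0,-1,-2,-2]
  r2 -= -1·r1 → [0,0,2,1]
  r3 -= 1·r1 → [0,0,-2,-2]
  r3 -= -1·r2 → [0,0,0,-1]

L=[[1,0,0,0],[1,1,0,0],[1,-1,1,0],[2,1,-1,1]] U=[[1,2,2,-2],[0,-1,0,0],[0,0,2,1],[0,0,0,-1]]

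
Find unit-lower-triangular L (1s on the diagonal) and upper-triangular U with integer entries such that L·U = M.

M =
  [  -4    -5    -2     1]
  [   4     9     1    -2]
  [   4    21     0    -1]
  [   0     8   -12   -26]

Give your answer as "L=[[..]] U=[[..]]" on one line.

L=[[1,0,0,0],[-1,1,0,0],[-1,4,1,0],[0,2,-5,1]] U=[[-4,-5,-2,1],[0,4,-1,-1],[0,0,2,4],[0,0,0,-4]]

  r1 -= -1·r0 → [0,4,-1,-1]
  r2 -= -1·r0 → [0,16,-2,0]
  r3 -= 0·r0 → [0,8,-12,-26]
  r2 -= 4·r1 → [0,0,2,4]
  r3 -= 2·r1 → [0,0,-10,-24]
  r3 -= -5·r2 → [0,0,0,-4]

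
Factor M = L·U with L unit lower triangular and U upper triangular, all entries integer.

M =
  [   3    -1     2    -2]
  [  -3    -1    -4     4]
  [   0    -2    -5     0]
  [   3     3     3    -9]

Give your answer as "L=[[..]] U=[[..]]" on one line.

  R1 -= -1·R0 → [0,-2,-2,2]
  R2 -= 0·R0 → [0,-2,-5,0]
  R3 -= 1·R0 → [0,4,1,-7]
  R2 -= 1·R1 → [0,0,-3,-2]
  R3 -= -2·R1 → [0,0,-3,-3]
  R3 -= 1·R2 → [0,0,0,-1]

L=[[1,0,0,0],[-1,1,0,0],[0,1,1,0],[1,-2,1,1]] U=[[3,-1,2,-2],[0,-2,-2,2],[0,0,-3,-2],[0,0,0,-1]]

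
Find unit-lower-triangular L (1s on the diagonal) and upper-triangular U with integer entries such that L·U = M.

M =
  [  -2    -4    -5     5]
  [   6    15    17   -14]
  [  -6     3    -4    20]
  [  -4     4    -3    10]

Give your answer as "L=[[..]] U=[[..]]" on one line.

  r1 -= -3·r0 → [0,3,2,1]
  r2 -= 3·r0 → [0,15,11,5]
  r3 -= 2·r0 → [0,12,7,0]
  r2 -= 5·r1 → [0,0,1,0]
  r3 -= 4·r1 → [0,0,-1,-4]
  r3 -= -1·r2 → [0,0,0,-4]

L=[[1,0,0,0],[-3,1,0,0],[3,5,1,0],[2,4,-1,1]] U=[[-2,-4,-5,5],[0,3,2,1],[0,0,1,0],[0,0,0,-4]]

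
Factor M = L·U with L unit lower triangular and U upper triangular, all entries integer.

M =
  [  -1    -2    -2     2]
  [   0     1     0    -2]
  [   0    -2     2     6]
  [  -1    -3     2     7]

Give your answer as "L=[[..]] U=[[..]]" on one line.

  row1 -= 0·row0 → [0,1,0,-2]
  row2 -= 0·row0 → [0,-2,2,6]
  row3 -= 1·row0 → [0,-1,4,5]
  row2 -= -2·row1 → [0,0,2,2]
  row3 -= -1·row1 → [0,0,4,3]
  row3 -= 2·row2 → [0,0,0,-1]

L=[[1,0,0,0],[0,1,0,0],[0,-2,1,0],[1,-1,2,1]] U=[[-1,-2,-2,2],[0,1,0,-2],[0,0,2,2],[0,0,0,-1]]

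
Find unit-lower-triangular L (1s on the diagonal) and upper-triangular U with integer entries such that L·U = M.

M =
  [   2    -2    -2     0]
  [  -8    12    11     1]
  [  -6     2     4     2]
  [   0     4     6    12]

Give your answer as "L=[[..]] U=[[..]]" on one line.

  r1 -= -4·r0 → [0,4,3,1]
  r2 -= -3·r0 → [0,-4,-2,2]
  r3 -= 0·r0 → [0,4,6,12]
  r2 -= -1·r1 → [0,0,1,3]
  r3 -= 1·r1 → [0,0,3,11]
  r3 -= 3·r2 → [0,0,0,2]

L=[[1,0,0,0],[-4,1,0,0],[-3,-1,1,0],[0,1,3,1]] U=[[2,-2,-2,0],[0,4,3,1],[0,0,1,3],[0,0,0,2]]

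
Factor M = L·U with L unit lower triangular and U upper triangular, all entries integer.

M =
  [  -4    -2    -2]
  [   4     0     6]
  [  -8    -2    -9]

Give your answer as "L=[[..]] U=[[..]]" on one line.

L=[[1,0,0],[-1,1,0],[2,-1,1]] U=[[-4,-2,-2],[0,-2,4],[0,0,-1]]

  row1 -= -1·row0 → [0,-2,4]
  row2 -= 2·row0 → [0,2,-5]
  row2 -= -1·row1 → [0,0,-1]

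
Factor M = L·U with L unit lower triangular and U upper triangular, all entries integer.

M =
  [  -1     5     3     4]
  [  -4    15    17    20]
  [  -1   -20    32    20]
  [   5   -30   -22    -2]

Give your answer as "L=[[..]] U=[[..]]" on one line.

L=[[1,0,0,0],[4,1,0,0],[1,5,1,0],[-5,1,-3,1]] U=[[-1,5,3,4],[0,-5,5,4],[0,0,4,-4],[0,0,0,2]]

  R1 -= 4·R0 → [0,-5,5,4]
  R2 -= 1·R0 → [0,-25,29,16]
  R3 -= -5·R0 → [0,-5,-7,18]
  R2 -= 5·R1 → [0,0,4,-4]
  R3 -= 1·R1 → [0,0,-12,14]
  R3 -= -3·R2 → [0,0,0,2]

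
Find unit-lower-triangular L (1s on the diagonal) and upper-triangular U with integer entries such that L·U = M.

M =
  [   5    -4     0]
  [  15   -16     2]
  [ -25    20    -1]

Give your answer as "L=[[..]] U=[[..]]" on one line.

  R1 -= 3·R0 → [0,-4,2]
  R2 -= -5·R0 → [0,0,-1]
  R2 -= 0·R1 → [0,0,-1]

L=[[1,0,0],[3,1,0],[-5,0,1]] U=[[5,-4,0],[0,-4,2],[0,0,-1]]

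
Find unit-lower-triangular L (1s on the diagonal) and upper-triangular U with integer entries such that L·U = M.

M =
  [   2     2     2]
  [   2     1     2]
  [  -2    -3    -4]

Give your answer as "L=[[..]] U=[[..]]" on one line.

  r1 -= 1·r0 → [0,-1,0]
  r2 -= -1·r0 → [0,-1,-2]
  r2 -= 1·r1 → [0,0,-2]

L=[[1,0,0],[1,1,0],[-1,1,1]] U=[[2,2,2],[0,-1,0],[0,0,-2]]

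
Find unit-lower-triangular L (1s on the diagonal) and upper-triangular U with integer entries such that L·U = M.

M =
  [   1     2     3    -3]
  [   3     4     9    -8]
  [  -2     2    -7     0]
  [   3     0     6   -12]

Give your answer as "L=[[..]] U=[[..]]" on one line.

L=[[1,0,0,0],[3,1,0,0],[-2,-3,1,0],[3,3,3,1]] U=[[1,2,3,-3],[0,-2,0,1],[0,0,-1,-3],[0,0,0,3]]

  R1 -= 3·R0 → [0,-2,0,1]
  R2 -= -2·R0 → [0,6,-1,-6]
  R3 -= 3·R0 → [0,-6,-3,-3]
  R2 -= -3·R1 → [0,0,-1,-3]
  R3 -= 3·R1 → [0,0,-3,-6]
  R3 -= 3·R2 → [0,0,0,3]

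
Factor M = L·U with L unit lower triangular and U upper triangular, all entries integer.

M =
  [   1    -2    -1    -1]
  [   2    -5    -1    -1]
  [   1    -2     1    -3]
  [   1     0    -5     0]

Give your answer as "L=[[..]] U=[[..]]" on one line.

L=[[1,0,0,0],[2,1,0,0],[1,0,1,0],[1,-2,-1,1]] U=[[1,-2,-1,-1],[0,-1,1,1],[0,0,2,-2],[0,0,0,1]]

  row1 -= 2·row0 → [0,-1,1,1]
  row2 -= 1·row0 → [0,0,2,-2]
  row3 -= 1·row0 → [0,2,-4,1]
  row2 -= 0·row1 → [0,0,2,-2]
  row3 -= -2·row1 → [0,0,-2,3]
  row3 -= -1·row2 → [0,0,0,1]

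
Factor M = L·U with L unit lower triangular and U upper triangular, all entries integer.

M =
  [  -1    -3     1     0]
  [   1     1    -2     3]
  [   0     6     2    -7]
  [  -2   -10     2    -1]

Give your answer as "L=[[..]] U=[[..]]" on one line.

L=[[1,0,0,0],[-1,1,0,0],[0,-3,1,0],[2,2,-2,1]] U=[[-1,-3,1,0],[0,-2,-1,3],[0,0,-1,2],[0,0,0,-3]]

  row1 -= -1·row0 → [0,-2,-1,3]
  row2 -= 0·row0 → [0,6,2,-7]
  row3 -= 2·row0 → [0,-4,0,-1]
  row2 -= -3·row1 → [0,0,-1,2]
  row3 -= 2·row1 → [0,0,2,-7]
  row3 -= -2·row2 → [0,0,0,-3]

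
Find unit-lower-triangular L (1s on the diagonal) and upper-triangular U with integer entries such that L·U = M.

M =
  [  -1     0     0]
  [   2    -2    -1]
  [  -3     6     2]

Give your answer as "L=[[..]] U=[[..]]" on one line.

L=[[1,0,0],[-2,1,0],[3,-3,1]] U=[[-1,0,0],[0,-2,-1],[0,0,-1]]

  row1 -= -2·row0 → [0,-2,-1]
  row2 -= 3·row0 → [0,6,2]
  row2 -= -3·row1 → [0,0,-1]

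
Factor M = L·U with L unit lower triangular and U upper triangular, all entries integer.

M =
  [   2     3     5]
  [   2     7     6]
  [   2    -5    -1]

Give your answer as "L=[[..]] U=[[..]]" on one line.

  r1 -= 1·r0 → [0,4,1]
  r2 -= 1·r0 → [0,-8,-6]
  r2 -= -2·r1 → [0,0,-4]

L=[[1,0,0],[1,1,0],[1,-2,1]] U=[[2,3,5],[0,4,1],[0,0,-4]]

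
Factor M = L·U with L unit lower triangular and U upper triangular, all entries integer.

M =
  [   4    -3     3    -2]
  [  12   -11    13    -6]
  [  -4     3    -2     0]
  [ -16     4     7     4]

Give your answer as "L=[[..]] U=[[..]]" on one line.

  R1 -= 3·R0 → [0,-2,4,0]
  R2 -= -1·R0 → [0,0,1,-2]
  R3 -= -4·R0 → [0,-8,19,-4]
  R2 -= 0·R1 → [0,0,1,-2]
  R3 -= 4·R1 → [0,0,3,-4]
  R3 -= 3·R2 → [0,0,0,2]

L=[[1,0,0,0],[3,1,0,0],[-1,0,1,0],[-4,4,3,1]] U=[[4,-3,3,-2],[0,-2,4,0],[0,0,1,-2],[0,0,0,2]]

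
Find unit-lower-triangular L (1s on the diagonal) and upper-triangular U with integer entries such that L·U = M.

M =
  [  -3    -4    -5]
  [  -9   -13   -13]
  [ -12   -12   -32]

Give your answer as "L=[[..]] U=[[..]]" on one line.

L=[[1,0,0],[3,1,0],[4,-4,1]] U=[[-3,-4,-5],[0,-1,2],[0,0,-4]]

  row1 -= 3·row0 → [0,-1,2]
  row2 -= 4·row0 → [0,4,-12]
  row2 -= -4·row1 → [0,0,-4]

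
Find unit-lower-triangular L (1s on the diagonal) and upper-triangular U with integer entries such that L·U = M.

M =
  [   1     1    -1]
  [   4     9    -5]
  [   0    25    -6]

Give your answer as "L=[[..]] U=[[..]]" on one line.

L=[[1,0,0],[4,1,0],[0,5,1]] U=[[1,1,-1],[0,5,-1],[0,0,-1]]

  R1 -= 4·R0 → [0,5,-1]
  R2 -= 0·R0 → [0,25,-6]
  R2 -= 5·R1 → [0,0,-1]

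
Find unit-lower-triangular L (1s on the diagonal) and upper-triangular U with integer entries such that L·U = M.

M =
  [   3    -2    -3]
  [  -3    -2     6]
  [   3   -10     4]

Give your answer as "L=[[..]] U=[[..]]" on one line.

  r1 -= -1·r0 → [0,-4,3]
  r2 -= 1·r0 → [0,-8,7]
  r2 -= 2·r1 → [0,0,1]

L=[[1,0,0],[-1,1,0],[1,2,1]] U=[[3,-2,-3],[0,-4,3],[0,0,1]]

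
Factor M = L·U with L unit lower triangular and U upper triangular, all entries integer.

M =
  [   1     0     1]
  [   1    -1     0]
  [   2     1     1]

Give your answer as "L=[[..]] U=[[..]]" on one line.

L=[[1,0,0],[1,1,0],[2,-1,1]] U=[[1,0,1],[0,-1,-1],[0,0,-2]]

  r1 -= 1·r0 → [0,-1,-1]
  r2 -= 2·r0 → [0,1,-1]
  r2 -= -1·r1 → [0,0,-2]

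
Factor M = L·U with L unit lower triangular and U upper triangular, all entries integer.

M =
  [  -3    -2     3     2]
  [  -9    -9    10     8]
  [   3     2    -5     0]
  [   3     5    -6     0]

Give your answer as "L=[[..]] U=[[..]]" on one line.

L=[[1,0,0,0],[3,1,0,0],[-1,0,1,0],[-1,-1,1,1]] U=[[-3,-2,3,2],[0,-3,1,2],[0,0,-2,2],[0,0,0,2]]

  row1 -= 3·row0 → [0,-3,1,2]
  row2 -= -1·row0 → [0,0,-2,2]
  row3 -= -1·row0 → [0,3,-3,2]
  row2 -= 0·row1 → [0,0,-2,2]
  row3 -= -1·row1 → [0,0,-2,4]
  row3 -= 1·row2 → [0,0,0,2]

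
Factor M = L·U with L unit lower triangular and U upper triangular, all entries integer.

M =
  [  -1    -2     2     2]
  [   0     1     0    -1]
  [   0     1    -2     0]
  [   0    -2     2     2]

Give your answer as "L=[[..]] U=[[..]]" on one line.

  R1 -= 0·R0 → [0,1,0,-1]
  R2 -= 0·R0 → [0,1,-2,0]
  R3 -= 0·R0 → [0,-2,2,2]
  R2 -= 1·R1 → [0,0,-2,1]
  R3 -= -2·R1 → [0,0,2,0]
  R3 -= -1·R2 → [0,0,0,1]

L=[[1,0,0,0],[0,1,0,0],[0,1,1,0],[0,-2,-1,1]] U=[[-1,-2,2,2],[0,1,0,-1],[0,0,-2,1],[0,0,0,1]]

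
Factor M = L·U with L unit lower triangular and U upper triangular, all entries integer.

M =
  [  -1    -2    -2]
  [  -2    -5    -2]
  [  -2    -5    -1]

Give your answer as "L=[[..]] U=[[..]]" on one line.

  R1 -= 2·R0 → [0,-1,2]
  R2 -= 2·R0 → [0,-1,3]
  R2 -= 1·R1 → [0,0,1]

L=[[1,0,0],[2,1,0],[2,1,1]] U=[[-1,-2,-2],[0,-1,2],[0,0,1]]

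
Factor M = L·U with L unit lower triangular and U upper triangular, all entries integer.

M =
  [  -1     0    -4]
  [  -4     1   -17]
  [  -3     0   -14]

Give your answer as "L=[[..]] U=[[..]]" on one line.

L=[[1,0,0],[4,1,0],[3,0,1]] U=[[-1,0,-4],[0,1,-1],[0,0,-2]]

  row1 -= 4·row0 → [0,1,-1]
  row2 -= 3·row0 → [0,0,-2]
  row2 -= 0·row1 → [0,0,-2]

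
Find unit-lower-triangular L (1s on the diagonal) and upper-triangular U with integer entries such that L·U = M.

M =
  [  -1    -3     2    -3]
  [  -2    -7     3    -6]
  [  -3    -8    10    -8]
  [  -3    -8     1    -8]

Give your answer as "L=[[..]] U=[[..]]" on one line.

L=[[1,0,0,0],[2,1,0,0],[3,-1,1,0],[3,-1,-2,1]] U=[[-1,-3,2,-3],[0,-1,-1,0],[0,0,3,1],[0,0,0,3]]

  R1 -= 2·R0 → [0,-1,-1,0]
  R2 -= 3·R0 → [0,1,4,1]
  R3 -= 3·R0 → [0,1,-5,1]
  R2 -= -1·R1 → [0,0,3,1]
  R3 -= -1·R1 → [0,0,-6,1]
  R3 -= -2·R2 → [0,0,0,3]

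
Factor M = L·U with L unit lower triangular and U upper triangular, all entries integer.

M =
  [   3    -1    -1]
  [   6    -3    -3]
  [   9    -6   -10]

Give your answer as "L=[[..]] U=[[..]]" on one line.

L=[[1,0,0],[2,1,0],[3,3,1]] U=[[3,-1,-1],[0,-1,-1],[0,0,-4]]

  R1 -= 2·R0 → [0,-1,-1]
  R2 -= 3·R0 → [0,-3,-7]
  R2 -= 3·R1 → [0,0,-4]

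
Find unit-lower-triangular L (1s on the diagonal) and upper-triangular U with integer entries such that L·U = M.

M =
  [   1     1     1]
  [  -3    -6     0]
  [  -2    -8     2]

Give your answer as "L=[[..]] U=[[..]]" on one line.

  r1 -= -3·r0 → [0,-3,3]
  r2 -= -2·r0 → [0,-6,4]
  r2 -= 2·r1 → [0,0,-2]

L=[[1,0,0],[-3,1,0],[-2,2,1]] U=[[1,1,1],[0,-3,3],[0,0,-2]]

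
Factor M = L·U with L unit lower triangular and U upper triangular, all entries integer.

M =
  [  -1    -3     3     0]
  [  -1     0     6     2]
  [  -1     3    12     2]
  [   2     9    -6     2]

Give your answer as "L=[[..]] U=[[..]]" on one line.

  r1 -= 1·r0 → [0,3,3,2]
  r2 -= 1·r0 → [0,6,9,2]
  r3 -= -2·r0 → [0,3,0,2]
  r2 -= 2·r1 → [0,0,3,-2]
  r3 -= 1·r1 → [0,0,-3,0]
  r3 -= -1·r2 → [0,0,0,-2]

L=[[1,0,0,0],[1,1,0,0],[1,2,1,0],[-2,1,-1,1]] U=[[-1,-3,3,0],[0,3,3,2],[0,0,3,-2],[0,0,0,-2]]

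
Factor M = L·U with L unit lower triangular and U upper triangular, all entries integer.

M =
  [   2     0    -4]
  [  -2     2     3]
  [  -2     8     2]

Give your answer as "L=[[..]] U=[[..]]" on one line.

  row1 -= -1·row0 → [0,2,-1]
  row2 -= -1·row0 → [0,8,-2]
  row2 -= 4·row1 → [0,0,2]

L=[[1,0,0],[-1,1,0],[-1,4,1]] U=[[2,0,-4],[0,2,-1],[0,0,2]]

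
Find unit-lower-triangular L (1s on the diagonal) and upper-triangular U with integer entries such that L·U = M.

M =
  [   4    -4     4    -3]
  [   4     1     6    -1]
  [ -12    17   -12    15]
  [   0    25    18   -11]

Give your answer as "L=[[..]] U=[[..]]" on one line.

L=[[1,0,0,0],[1,1,0,0],[-3,1,1,0],[0,5,-4,1]] U=[[4,-4,4,-3],[0,5,2,2],[0,0,-2,4],[0,0,0,-5]]

  R1 -= 1·R0 → [0,5,2,2]
  R2 -= -3·R0 → [0,5,0,6]
  R3 -= 0·R0 → [0,25,18,-11]
  R2 -= 1·R1 → [0,0,-2,4]
  R3 -= 5·R1 → [0,0,8,-21]
  R3 -= -4·R2 → [0,0,0,-5]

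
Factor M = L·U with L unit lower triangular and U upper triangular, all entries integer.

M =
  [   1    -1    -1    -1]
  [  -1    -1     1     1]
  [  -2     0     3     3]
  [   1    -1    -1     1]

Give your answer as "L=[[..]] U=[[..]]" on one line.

L=[[1,0,0,0],[-1,1,0,0],[-2,1,1,0],[1,0,0,1]] U=[[1,-1,-1,-1],[0,-2,0,0],[0,0,1,1],[0,0,0,2]]

  R1 -= -1·R0 → [0,-2,0,0]
  R2 -= -2·R0 → [0,-2,1,1]
  R3 -= 1·R0 → [0,0,0,2]
  R2 -= 1·R1 → [0,0,1,1]
  R3 -= 0·R1 → [0,0,0,2]
  R3 -= 0·R2 → [0,0,0,2]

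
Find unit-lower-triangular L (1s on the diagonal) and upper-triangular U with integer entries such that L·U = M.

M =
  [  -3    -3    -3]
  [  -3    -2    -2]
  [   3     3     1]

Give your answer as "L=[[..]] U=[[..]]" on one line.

L=[[1,0,0],[1,1,0],[-1,0,1]] U=[[-3,-3,-3],[0,1,1],[0,0,-2]]

  r1 -= 1·r0 → [0,1,1]
  r2 -= -1·r0 → [0,0,-2]
  r2 -= 0·r1 → [0,0,-2]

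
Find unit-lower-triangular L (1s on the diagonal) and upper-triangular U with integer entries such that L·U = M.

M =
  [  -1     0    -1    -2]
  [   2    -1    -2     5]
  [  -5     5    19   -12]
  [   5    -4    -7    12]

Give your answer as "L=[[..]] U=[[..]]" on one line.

L=[[1,0,0,0],[-2,1,0,0],[5,-5,1,0],[-5,4,1,1]] U=[[-1,0,-1,-2],[0,-1,-4,1],[0,0,4,3],[0,0,0,-5]]

  row1 -= -2·row0 → [0,-1,-4,1]
  row2 -= 5·row0 → [0,5,24,-2]
  row3 -= -5·row0 → [0,-4,-12,2]
  row2 -= -5·row1 → [0,0,4,3]
  row3 -= 4·row1 → [0,0,4,-2]
  row3 -= 1·row2 → [0,0,0,-5]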